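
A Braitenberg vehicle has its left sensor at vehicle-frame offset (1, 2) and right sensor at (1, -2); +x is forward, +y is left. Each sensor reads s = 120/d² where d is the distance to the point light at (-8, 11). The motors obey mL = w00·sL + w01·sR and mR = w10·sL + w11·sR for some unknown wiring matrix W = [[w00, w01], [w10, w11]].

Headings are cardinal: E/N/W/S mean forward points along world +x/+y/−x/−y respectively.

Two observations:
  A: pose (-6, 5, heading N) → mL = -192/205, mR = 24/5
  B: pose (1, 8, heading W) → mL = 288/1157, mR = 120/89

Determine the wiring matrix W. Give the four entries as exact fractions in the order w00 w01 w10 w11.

-1/2 1/2 1 0

obs A: pose=(-6,5,N) → sL=24/5, sR=120/41, mL=-192/205, mR=24/5
obs B: pose=(1,8,W) → sL=120/89, sR=24/13, mL=288/1157, mR=120/89
sensor matrix S = [[24/5, 120/41], [120/89, 24/13]]; det S = 1165824/237185
solve [mL_A; mL_B] = S·[w00; w01] and [mR_A; mR_B] = S·[w10; w11]:
  w00 = -1/2, w01 = 1/2, w10 = 1, w11 = 0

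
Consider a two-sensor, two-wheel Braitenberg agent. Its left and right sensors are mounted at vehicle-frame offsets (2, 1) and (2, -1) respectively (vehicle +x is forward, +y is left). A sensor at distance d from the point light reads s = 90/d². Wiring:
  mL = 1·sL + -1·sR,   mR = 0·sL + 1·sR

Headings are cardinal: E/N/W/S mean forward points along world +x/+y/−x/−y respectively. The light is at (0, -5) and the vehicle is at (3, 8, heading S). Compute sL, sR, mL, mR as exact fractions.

left sensor world pos  = (4, 6); dL² = 137
right sensor world pos = (2, 6); dR² = 125
sL = 90/137 = 90/137
sR = 90/125 = 18/25
mL = 1·sL + -1·sR = -216/3425
mR = 0·sL + 1·sR = 18/25

90/137 18/25 -216/3425 18/25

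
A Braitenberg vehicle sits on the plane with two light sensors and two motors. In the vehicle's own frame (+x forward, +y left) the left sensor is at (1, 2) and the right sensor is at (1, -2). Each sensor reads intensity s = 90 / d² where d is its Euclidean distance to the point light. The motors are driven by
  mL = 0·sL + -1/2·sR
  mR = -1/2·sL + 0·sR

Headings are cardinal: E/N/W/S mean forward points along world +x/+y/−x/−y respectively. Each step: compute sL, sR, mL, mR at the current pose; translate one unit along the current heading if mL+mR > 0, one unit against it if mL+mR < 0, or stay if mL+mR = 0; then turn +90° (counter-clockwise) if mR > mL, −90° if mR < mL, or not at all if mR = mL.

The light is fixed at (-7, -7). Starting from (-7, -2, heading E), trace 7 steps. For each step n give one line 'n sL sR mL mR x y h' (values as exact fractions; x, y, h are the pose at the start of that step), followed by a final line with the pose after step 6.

n=0: pose=(-7,-2,E); sL=9/5, sR=9; mL=-9/2, mR=-9/10; mL+mR=-27/5 → advance -1; mR−mL=18/5 → turn +1·90°
n=1: pose=(-8,-2,N); sL=2, sR=90/37; mL=-45/37, mR=-1; mL+mR=-82/37 → advance -1; mR−mL=8/37 → turn +1·90°
n=2: pose=(-8,-3,W); sL=45/4, sR=9/4; mL=-9/8, mR=-45/8; mL+mR=-27/4 → advance -1; mR−mL=-9/2 → turn -1·90°
n=3: pose=(-7,-3,N); sL=90/29, sR=90/29; mL=-45/29, mR=-45/29; mL+mR=-90/29 → advance -1; mR−mL=0 → turn +0·90°
n=4: pose=(-7,-4,N); sL=9/2, sR=9/2; mL=-9/4, mR=-9/4; mL+mR=-9/2 → advance -1; mR−mL=0 → turn +0·90°
n=5: pose=(-7,-5,N); sL=90/13, sR=90/13; mL=-45/13, mR=-45/13; mL+mR=-90/13 → advance -1; mR−mL=0 → turn +0·90°
n=6: pose=(-7,-6,N); sL=45/4, sR=45/4; mL=-45/8, mR=-45/8; mL+mR=-45/4 → advance -1; mR−mL=0 → turn +0·90°

0 9/5 9 -9/2 -9/10 -7 -2 E
1 2 90/37 -45/37 -1 -8 -2 N
2 45/4 9/4 -9/8 -45/8 -8 -3 W
3 90/29 90/29 -45/29 -45/29 -7 -3 N
4 9/2 9/2 -9/4 -9/4 -7 -4 N
5 90/13 90/13 -45/13 -45/13 -7 -5 N
6 45/4 45/4 -45/8 -45/8 -7 -6 N
final -7 -7 N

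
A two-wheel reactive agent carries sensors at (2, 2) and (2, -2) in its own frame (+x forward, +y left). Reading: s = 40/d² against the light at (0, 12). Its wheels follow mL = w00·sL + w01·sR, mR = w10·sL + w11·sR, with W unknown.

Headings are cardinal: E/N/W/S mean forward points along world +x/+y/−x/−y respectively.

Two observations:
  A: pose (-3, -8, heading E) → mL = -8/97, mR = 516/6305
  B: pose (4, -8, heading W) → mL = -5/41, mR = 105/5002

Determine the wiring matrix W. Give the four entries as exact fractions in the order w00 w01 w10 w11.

0 -1 1 -1/2

obs A: pose=(-3,-8,E) → sL=8/65, sR=8/97, mL=-8/97, mR=516/6305
obs B: pose=(4,-8,W) → sL=5/61, sR=5/41, mL=-5/41, mR=105/5002
sensor matrix S = [[8/65, 8/97], [5/61, 5/41]]; det S = 26016/3153761
solve [mL_A; mL_B] = S·[w00; w01] and [mR_A; mR_B] = S·[w10; w11]:
  w00 = 0, w01 = -1, w10 = 1, w11 = -1/2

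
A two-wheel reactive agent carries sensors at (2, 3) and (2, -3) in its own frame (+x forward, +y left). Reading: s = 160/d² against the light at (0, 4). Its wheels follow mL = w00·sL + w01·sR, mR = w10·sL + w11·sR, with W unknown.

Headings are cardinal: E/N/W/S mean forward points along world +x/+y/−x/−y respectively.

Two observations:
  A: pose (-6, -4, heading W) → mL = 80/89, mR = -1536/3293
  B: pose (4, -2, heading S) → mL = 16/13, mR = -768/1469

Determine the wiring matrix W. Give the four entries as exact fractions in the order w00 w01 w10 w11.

obs A: pose=(-6,-4,W) → sL=32/37, sR=160/89, mL=80/89, mR=-1536/3293
obs B: pose=(4,-2,S) → sL=160/113, sR=32/13, mL=16/13, mR=-768/1469
sensor matrix S = [[32/37, 160/89], [160/113, 32/13]]; det S = -2015232/4837417
solve [mL_A; mL_B] = S·[w00; w01] and [mR_A; mR_B] = S·[w10; w11]:
  w00 = 0, w01 = 1/2, w10 = 1/2, w11 = -1/2

0 1/2 1/2 -1/2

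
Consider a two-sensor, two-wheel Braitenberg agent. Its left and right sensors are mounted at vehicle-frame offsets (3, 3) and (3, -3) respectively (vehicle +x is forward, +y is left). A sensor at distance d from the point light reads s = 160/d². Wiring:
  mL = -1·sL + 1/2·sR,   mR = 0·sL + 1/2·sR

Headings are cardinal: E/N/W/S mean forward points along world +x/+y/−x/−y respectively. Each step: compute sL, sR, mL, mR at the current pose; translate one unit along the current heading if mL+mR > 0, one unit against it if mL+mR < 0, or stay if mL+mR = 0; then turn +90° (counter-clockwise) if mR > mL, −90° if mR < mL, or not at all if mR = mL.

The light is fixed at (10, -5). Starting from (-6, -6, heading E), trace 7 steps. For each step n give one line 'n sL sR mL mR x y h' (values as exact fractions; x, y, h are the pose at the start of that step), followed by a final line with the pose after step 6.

0 160/173 32/37 -3152/6401 16/37 -6 -6 E
1 40/101 4/5 2/505 2/5 -7 -6 N
2 160/409 160/409 -80/409 80/409 -7 -5 W
3 32/41 160/409 -9808/16769 80/409 -7 -5 S
4 40/53 4/5 -94/265 2/5 -7 -4 E
5 160/377 32/37 112/13949 16/37 -6 -4 N
6 80/181 80/193 -8200/34933 40/193 -6 -3 W
final -5 -3 S

n=0: pose=(-6,-6,E); sL=160/173, sR=32/37; mL=-3152/6401, mR=16/37; mL+mR=-384/6401 → advance -1; mR−mL=160/173 → turn +1·90°
n=1: pose=(-7,-6,N); sL=40/101, sR=4/5; mL=2/505, mR=2/5; mL+mR=204/505 → advance +1; mR−mL=40/101 → turn +1·90°
n=2: pose=(-7,-5,W); sL=160/409, sR=160/409; mL=-80/409, mR=80/409; mL+mR=0 → advance +0; mR−mL=160/409 → turn +1·90°
n=3: pose=(-7,-5,S); sL=32/41, sR=160/409; mL=-9808/16769, mR=80/409; mL+mR=-6528/16769 → advance -1; mR−mL=32/41 → turn +1·90°
n=4: pose=(-7,-4,E); sL=40/53, sR=4/5; mL=-94/265, mR=2/5; mL+mR=12/265 → advance +1; mR−mL=40/53 → turn +1·90°
n=5: pose=(-6,-4,N); sL=160/377, sR=32/37; mL=112/13949, mR=16/37; mL+mR=6144/13949 → advance +1; mR−mL=160/377 → turn +1·90°
n=6: pose=(-6,-3,W); sL=80/181, sR=80/193; mL=-8200/34933, mR=40/193; mL+mR=-960/34933 → advance -1; mR−mL=80/181 → turn +1·90°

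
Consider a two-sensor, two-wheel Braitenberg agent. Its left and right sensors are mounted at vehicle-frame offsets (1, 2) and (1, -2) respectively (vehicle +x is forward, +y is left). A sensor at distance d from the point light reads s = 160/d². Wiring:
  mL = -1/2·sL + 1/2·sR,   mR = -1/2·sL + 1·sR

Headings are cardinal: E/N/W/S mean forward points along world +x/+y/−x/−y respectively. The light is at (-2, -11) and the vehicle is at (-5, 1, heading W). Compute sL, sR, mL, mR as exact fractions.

40/29 40/53 -480/1537 100/1537

left sensor world pos  = (-6, -1); dL² = 116
right sensor world pos = (-6, 3); dR² = 212
sL = 160/116 = 40/29
sR = 160/212 = 40/53
mL = -1/2·sL + 1/2·sR = -480/1537
mR = -1/2·sL + 1·sR = 100/1537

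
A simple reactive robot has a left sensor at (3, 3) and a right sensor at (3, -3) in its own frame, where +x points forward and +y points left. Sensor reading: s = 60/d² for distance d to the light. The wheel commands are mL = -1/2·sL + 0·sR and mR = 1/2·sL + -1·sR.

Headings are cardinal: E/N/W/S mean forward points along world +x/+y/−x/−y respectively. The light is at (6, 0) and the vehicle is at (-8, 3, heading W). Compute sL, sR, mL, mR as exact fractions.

60/289 12/65 -30/289 -1518/18785

left sensor world pos  = (-11, 0); dL² = 289
right sensor world pos = (-11, 6); dR² = 325
sL = 60/289 = 60/289
sR = 60/325 = 12/65
mL = -1/2·sL + 0·sR = -30/289
mR = 1/2·sL + -1·sR = -1518/18785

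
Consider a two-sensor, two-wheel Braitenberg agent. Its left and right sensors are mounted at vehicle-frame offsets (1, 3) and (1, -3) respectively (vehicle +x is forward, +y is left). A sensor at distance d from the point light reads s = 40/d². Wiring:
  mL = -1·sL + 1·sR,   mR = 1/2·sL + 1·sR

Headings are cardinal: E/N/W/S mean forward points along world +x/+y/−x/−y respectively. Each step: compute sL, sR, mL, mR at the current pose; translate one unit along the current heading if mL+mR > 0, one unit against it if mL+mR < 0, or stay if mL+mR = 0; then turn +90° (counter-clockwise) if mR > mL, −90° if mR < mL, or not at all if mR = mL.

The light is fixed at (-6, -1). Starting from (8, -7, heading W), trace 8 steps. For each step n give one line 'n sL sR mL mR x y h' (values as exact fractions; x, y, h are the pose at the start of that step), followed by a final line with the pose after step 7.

0 4/25 20/89 144/2225 678/2225 8 -7 W
1 8/61 40/149 1248/9089 3036/9089 7 -7 S
2 10/53 5/37 -105/1961 450/1961 7 -8 E
3 40/157 8/65 -1344/10205 2556/10205 8 -8 N
4 4/25 20/89 144/2225 678/2225 8 -7 W
5 8/61 40/149 1248/9089 3036/9089 7 -7 S
6 10/53 5/37 -105/1961 450/1961 7 -8 E
7 40/157 8/65 -1344/10205 2556/10205 8 -8 N
final 8 -7 W

n=0: pose=(8,-7,W); sL=4/25, sR=20/89; mL=144/2225, mR=678/2225; mL+mR=822/2225 → advance +1; mR−mL=6/25 → turn +1·90°
n=1: pose=(7,-7,S); sL=8/61, sR=40/149; mL=1248/9089, mR=3036/9089; mL+mR=4284/9089 → advance +1; mR−mL=12/61 → turn +1·90°
n=2: pose=(7,-8,E); sL=10/53, sR=5/37; mL=-105/1961, mR=450/1961; mL+mR=345/1961 → advance +1; mR−mL=15/53 → turn +1·90°
n=3: pose=(8,-8,N); sL=40/157, sR=8/65; mL=-1344/10205, mR=2556/10205; mL+mR=1212/10205 → advance +1; mR−mL=60/157 → turn +1·90°
n=4: pose=(8,-7,W); sL=4/25, sR=20/89; mL=144/2225, mR=678/2225; mL+mR=822/2225 → advance +1; mR−mL=6/25 → turn +1·90°
n=5: pose=(7,-7,S); sL=8/61, sR=40/149; mL=1248/9089, mR=3036/9089; mL+mR=4284/9089 → advance +1; mR−mL=12/61 → turn +1·90°
n=6: pose=(7,-8,E); sL=10/53, sR=5/37; mL=-105/1961, mR=450/1961; mL+mR=345/1961 → advance +1; mR−mL=15/53 → turn +1·90°
n=7: pose=(8,-8,N); sL=40/157, sR=8/65; mL=-1344/10205, mR=2556/10205; mL+mR=1212/10205 → advance +1; mR−mL=60/157 → turn +1·90°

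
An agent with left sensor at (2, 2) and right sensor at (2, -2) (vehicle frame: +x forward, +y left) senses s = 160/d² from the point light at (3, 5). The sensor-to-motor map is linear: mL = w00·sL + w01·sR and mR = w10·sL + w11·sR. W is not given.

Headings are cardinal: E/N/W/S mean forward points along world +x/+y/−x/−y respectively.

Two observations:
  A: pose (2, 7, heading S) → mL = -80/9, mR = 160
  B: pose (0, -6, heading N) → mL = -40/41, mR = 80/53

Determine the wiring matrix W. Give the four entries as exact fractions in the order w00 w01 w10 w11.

obs A: pose=(2,7,S) → sL=160, sR=160/9, mL=-80/9, mR=160
obs B: pose=(0,-6,N) → sL=80/53, sR=80/41, mL=-40/41, mR=80/53
sensor matrix S = [[160, 160/9], [80/53, 80/41]]; det S = 5580800/19557
solve [mL_A; mL_B] = S·[w00; w01] and [mR_A; mR_B] = S·[w10; w11]:
  w00 = 0, w01 = -1/2, w10 = 1, w11 = 0

0 -1/2 1 0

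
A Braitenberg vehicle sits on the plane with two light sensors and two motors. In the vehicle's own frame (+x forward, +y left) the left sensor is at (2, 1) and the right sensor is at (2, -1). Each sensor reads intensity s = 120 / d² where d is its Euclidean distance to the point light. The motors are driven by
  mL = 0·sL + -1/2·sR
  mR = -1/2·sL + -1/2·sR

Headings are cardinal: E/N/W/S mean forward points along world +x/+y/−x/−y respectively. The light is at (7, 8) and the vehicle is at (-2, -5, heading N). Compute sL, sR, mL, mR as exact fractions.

left sensor world pos  = (-3, -3); dL² = 221
right sensor world pos = (-1, -3); dR² = 185
sL = 120/221 = 120/221
sR = 120/185 = 24/37
mL = 0·sL + -1/2·sR = -12/37
mR = -1/2·sL + -1/2·sR = -4872/8177

120/221 24/37 -12/37 -4872/8177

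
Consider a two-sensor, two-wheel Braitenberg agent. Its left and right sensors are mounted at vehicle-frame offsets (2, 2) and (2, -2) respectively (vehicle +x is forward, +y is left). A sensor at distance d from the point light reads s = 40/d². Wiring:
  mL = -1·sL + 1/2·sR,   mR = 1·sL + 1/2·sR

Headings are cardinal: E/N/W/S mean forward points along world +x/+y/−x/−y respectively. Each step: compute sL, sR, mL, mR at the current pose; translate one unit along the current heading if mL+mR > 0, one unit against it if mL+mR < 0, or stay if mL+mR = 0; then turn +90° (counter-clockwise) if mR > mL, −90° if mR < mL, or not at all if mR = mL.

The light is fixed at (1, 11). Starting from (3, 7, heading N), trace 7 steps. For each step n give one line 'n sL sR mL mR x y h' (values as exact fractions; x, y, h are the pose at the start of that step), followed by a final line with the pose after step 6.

0 10 2 -9 11 3 7 N
1 8/5 40 92/5 108/5 3 8 W
2 20/17 20/13 -90/221 430/221 2 8 S
3 40/13 8/9 -308/117 412/117 2 7 E
4 10 2 -9 11 3 7 N
5 8/5 40 92/5 108/5 3 8 W
6 20/17 20/13 -90/221 430/221 2 8 S
final 2 7 E

n=0: pose=(3,7,N); sL=10, sR=2; mL=-9, mR=11; mL+mR=2 → advance +1; mR−mL=20 → turn +1·90°
n=1: pose=(3,8,W); sL=8/5, sR=40; mL=92/5, mR=108/5; mL+mR=40 → advance +1; mR−mL=16/5 → turn +1·90°
n=2: pose=(2,8,S); sL=20/17, sR=20/13; mL=-90/221, mR=430/221; mL+mR=20/13 → advance +1; mR−mL=40/17 → turn +1·90°
n=3: pose=(2,7,E); sL=40/13, sR=8/9; mL=-308/117, mR=412/117; mL+mR=8/9 → advance +1; mR−mL=80/13 → turn +1·90°
n=4: pose=(3,7,N); sL=10, sR=2; mL=-9, mR=11; mL+mR=2 → advance +1; mR−mL=20 → turn +1·90°
n=5: pose=(3,8,W); sL=8/5, sR=40; mL=92/5, mR=108/5; mL+mR=40 → advance +1; mR−mL=16/5 → turn +1·90°
n=6: pose=(2,8,S); sL=20/17, sR=20/13; mL=-90/221, mR=430/221; mL+mR=20/13 → advance +1; mR−mL=40/17 → turn +1·90°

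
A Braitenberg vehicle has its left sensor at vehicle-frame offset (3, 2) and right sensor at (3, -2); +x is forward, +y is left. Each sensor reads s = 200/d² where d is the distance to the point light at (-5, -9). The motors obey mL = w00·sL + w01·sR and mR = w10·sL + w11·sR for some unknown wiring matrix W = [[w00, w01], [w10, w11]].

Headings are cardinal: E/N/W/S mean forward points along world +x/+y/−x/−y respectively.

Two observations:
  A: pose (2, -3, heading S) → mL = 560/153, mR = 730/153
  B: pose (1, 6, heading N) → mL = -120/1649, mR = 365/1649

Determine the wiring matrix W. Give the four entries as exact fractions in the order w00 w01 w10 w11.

-1 1 -1/2 1

obs A: pose=(2,-3,S) → sL=20/9, sR=100/17, mL=560/153, mR=730/153
obs B: pose=(1,6,N) → sL=10/17, sR=50/97, mL=-120/1649, mR=365/1649
sensor matrix S = [[20/9, 100/17], [10/17, 50/97]]; det S = -584000/252297
solve [mL_A; mL_B] = S·[w00; w01] and [mR_A; mR_B] = S·[w10; w11]:
  w00 = -1, w01 = 1, w10 = -1/2, w11 = 1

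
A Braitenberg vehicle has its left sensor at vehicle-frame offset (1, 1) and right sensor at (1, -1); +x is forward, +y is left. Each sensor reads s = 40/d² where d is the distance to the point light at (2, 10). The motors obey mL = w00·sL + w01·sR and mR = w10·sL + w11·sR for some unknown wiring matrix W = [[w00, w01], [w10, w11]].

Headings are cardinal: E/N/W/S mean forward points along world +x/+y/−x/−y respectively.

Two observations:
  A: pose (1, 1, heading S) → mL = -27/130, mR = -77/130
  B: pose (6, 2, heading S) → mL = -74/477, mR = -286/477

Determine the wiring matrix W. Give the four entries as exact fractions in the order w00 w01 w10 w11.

-1 1/2 -1 -1/2

obs A: pose=(1,1,S) → sL=2/5, sR=5/13, mL=-27/130, mR=-77/130
obs B: pose=(6,2,S) → sL=20/53, sR=4/9, mL=-74/477, mR=-286/477
sensor matrix S = [[2/5, 5/13], [20/53, 4/9]]; det S = 1012/31005
solve [mL_A; mL_B] = S·[w00; w01] and [mR_A; mR_B] = S·[w10; w11]:
  w00 = -1, w01 = 1/2, w10 = -1, w11 = -1/2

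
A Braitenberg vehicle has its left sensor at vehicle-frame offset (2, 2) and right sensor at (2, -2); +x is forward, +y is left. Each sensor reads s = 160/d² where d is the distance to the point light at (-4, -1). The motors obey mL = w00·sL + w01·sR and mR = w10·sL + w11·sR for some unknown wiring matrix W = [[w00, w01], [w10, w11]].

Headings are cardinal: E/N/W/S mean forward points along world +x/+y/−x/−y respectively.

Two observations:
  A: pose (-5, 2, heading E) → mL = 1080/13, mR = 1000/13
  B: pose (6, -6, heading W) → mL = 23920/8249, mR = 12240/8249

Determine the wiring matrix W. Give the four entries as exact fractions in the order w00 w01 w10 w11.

1/2 1 -1/2 1

obs A: pose=(-5,2,E) → sL=80/13, sR=80, mL=1080/13, mR=1000/13
obs B: pose=(6,-6,W) → sL=160/113, sR=160/73, mL=23920/8249, mR=12240/8249
sensor matrix S = [[80/13, 80], [160/113, 160/73]]; det S = -10700800/107237
solve [mL_A; mL_B] = S·[w00; w01] and [mR_A; mR_B] = S·[w10; w11]:
  w00 = 1/2, w01 = 1, w10 = -1/2, w11 = 1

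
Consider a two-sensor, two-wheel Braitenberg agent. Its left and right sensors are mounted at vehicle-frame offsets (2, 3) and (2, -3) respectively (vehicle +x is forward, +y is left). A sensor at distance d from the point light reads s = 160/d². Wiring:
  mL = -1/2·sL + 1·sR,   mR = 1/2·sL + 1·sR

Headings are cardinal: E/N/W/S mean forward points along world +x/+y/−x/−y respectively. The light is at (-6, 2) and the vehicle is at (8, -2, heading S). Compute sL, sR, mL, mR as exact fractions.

32/65 160/157 7888/10205 12912/10205

left sensor world pos  = (11, -4); dL² = 325
right sensor world pos = (5, -4); dR² = 157
sL = 160/325 = 32/65
sR = 160/157 = 160/157
mL = -1/2·sL + 1·sR = 7888/10205
mR = 1/2·sL + 1·sR = 12912/10205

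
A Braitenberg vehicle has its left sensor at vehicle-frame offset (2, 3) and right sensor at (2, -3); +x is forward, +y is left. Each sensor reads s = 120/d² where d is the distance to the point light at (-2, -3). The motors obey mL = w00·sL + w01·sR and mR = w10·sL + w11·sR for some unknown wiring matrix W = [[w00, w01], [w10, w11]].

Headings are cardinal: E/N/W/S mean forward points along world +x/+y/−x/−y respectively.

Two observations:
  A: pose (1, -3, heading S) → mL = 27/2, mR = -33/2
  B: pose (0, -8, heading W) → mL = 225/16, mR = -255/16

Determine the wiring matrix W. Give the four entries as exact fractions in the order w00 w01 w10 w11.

obs A: pose=(1,-3,S) → sL=3, sR=30, mL=27/2, mR=-33/2
obs B: pose=(0,-8,W) → sL=15/8, sR=30, mL=225/16, mR=-255/16
sensor matrix S = [[3, 30], [15/8, 30]]; det S = 135/4
solve [mL_A; mL_B] = S·[w00; w01] and [mR_A; mR_B] = S·[w10; w11]:
  w00 = -1/2, w01 = 1/2, w10 = -1/2, w11 = -1/2

-1/2 1/2 -1/2 -1/2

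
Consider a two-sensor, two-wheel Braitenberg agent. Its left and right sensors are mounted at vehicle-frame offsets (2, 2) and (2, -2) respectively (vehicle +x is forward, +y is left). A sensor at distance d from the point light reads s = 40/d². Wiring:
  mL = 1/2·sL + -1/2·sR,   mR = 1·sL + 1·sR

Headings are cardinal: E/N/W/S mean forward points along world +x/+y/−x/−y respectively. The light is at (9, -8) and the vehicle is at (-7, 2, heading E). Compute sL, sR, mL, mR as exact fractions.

2/17 2/13 -4/221 60/221

left sensor world pos  = (-5, 4); dL² = 340
right sensor world pos = (-5, 0); dR² = 260
sL = 40/340 = 2/17
sR = 40/260 = 2/13
mL = 1/2·sL + -1/2·sR = -4/221
mR = 1·sL + 1·sR = 60/221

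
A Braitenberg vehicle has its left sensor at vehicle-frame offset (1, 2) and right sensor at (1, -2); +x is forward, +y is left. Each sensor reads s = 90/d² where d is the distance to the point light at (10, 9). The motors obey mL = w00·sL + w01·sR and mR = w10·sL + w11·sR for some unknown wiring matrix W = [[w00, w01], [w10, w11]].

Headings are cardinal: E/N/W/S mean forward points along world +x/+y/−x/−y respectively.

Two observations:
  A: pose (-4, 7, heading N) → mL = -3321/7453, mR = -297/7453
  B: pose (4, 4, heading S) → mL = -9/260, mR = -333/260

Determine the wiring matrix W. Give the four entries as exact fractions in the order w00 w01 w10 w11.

obs A: pose=(-4,7,N) → sL=90/257, sR=18/29, mL=-3321/7453, mR=-297/7453
obs B: pose=(4,4,S) → sL=45/26, sR=9/10, mL=-9/260, mR=-333/260
sensor matrix S = [[90/257, 18/29], [45/26, 9/10]]; det S = -73548/96889
solve [mL_A; mL_B] = S·[w00; w01] and [mR_A; mR_B] = S·[w10; w11]:
  w00 = 1/2, w01 = -1, w10 = -1, w11 = 1/2

1/2 -1 -1 1/2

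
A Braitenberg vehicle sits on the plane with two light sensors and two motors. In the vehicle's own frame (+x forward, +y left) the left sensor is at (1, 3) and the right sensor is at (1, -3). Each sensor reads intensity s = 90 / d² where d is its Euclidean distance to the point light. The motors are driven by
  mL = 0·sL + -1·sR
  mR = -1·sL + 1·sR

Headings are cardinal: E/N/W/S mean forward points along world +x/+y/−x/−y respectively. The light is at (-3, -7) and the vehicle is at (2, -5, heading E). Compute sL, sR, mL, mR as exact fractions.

90/61 90/37 -90/37 2160/2257

left sensor world pos  = (3, -2); dL² = 61
right sensor world pos = (3, -8); dR² = 37
sL = 90/61 = 90/61
sR = 90/37 = 90/37
mL = 0·sL + -1·sR = -90/37
mR = -1·sL + 1·sR = 2160/2257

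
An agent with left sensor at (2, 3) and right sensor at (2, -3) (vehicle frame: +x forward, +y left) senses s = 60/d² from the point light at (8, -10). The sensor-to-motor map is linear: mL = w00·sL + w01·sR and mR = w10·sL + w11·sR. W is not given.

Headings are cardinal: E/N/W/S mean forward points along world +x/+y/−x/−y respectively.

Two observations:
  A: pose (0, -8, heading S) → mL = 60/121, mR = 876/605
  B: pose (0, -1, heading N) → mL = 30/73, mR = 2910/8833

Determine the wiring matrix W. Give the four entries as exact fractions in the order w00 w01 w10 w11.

0 1 1/2 1/2

obs A: pose=(0,-8,S) → sL=12/5, sR=60/121, mL=60/121, mR=876/605
obs B: pose=(0,-1,N) → sL=30/121, sR=30/73, mL=30/73, mR=2910/8833
sensor matrix S = [[12/5, 60/121], [30/121, 30/73]]; det S = 922752/1068793
solve [mL_A; mL_B] = S·[w00; w01] and [mR_A; mR_B] = S·[w10; w11]:
  w00 = 0, w01 = 1, w10 = 1/2, w11 = 1/2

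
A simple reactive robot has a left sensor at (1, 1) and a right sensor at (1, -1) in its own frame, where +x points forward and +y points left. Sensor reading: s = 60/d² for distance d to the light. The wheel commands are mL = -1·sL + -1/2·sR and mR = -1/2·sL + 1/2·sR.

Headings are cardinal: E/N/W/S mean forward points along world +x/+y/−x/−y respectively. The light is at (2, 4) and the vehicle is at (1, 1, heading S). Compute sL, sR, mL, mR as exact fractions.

left sensor world pos  = (2, 0); dL² = 16
right sensor world pos = (0, 0); dR² = 20
sL = 60/16 = 15/4
sR = 60/20 = 3
mL = -1·sL + -1/2·sR = -21/4
mR = -1/2·sL + 1/2·sR = -3/8

15/4 3 -21/4 -3/8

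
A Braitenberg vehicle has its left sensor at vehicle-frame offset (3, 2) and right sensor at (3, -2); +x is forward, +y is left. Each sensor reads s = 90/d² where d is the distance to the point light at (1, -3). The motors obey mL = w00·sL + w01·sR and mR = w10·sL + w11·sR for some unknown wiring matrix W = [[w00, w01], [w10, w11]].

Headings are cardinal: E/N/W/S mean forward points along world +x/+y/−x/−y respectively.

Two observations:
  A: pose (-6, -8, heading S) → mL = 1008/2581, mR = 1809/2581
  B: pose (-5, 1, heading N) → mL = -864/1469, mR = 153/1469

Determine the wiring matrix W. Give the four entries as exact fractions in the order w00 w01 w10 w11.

obs A: pose=(-6,-8,S) → sL=90/89, sR=18/29, mL=1008/2581, mR=1809/2581
obs B: pose=(-5,1,N) → sL=90/113, sR=18/13, mL=-864/1469, mR=153/1469
sensor matrix S = [[90/89, 18/29], [90/113, 18/13]]; det S = 3434400/3791489
solve [mL_A; mL_B] = S·[w00; w01] and [mR_A; mR_B] = S·[w10; w11]:
  w00 = 1, w01 = -1, w10 = 1, w11 = -1/2

1 -1 1 -1/2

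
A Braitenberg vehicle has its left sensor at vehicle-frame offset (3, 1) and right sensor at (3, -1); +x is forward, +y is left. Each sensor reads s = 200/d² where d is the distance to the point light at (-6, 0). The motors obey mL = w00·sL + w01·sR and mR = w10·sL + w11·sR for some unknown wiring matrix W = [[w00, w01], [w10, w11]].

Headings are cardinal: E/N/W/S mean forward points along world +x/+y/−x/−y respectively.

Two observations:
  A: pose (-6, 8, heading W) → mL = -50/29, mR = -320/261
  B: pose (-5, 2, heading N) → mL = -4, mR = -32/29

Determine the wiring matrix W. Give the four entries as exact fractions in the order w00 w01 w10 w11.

obs A: pose=(-6,8,W) → sL=100/29, sR=20/9, mL=-50/29, mR=-320/261
obs B: pose=(-5,2,N) → sL=8, sR=200/29, mL=-4, mR=-32/29
sensor matrix S = [[100/29, 20/9], [8, 200/29]]; det S = 45440/7569
solve [mL_A; mL_B] = S·[w00; w01] and [mR_A; mR_B] = S·[w10; w11]:
  w00 = -1/2, w01 = 0, w10 = -1, w11 = 1

-1/2 0 -1 1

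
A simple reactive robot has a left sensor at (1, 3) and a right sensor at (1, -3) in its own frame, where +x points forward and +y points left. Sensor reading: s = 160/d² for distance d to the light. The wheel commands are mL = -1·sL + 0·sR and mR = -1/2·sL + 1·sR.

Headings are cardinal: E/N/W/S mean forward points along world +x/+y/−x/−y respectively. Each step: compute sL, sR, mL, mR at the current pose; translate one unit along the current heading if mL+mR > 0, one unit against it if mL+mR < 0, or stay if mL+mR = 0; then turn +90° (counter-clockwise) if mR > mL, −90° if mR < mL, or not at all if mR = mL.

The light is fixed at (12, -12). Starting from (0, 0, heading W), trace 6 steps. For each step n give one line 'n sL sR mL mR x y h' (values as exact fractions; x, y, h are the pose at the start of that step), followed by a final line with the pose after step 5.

0 16/25 80/197 -16/25 424/4925 0 0 W
1 32/37 160/317 -32/37 848/11729 1 0 S
2 40/89 4/5 -40/89 256/445 1 1 E
3 32/73 32/49 -32/73 1552/3577 2 1 N
4 80/101 80/173 -80/101 1160/17473 2 0 W
5 160/157 32/53 -160/157 784/8321 3 0 S
final 3 1 E

n=0: pose=(0,0,W); sL=16/25, sR=80/197; mL=-16/25, mR=424/4925; mL+mR=-2728/4925 → advance -1; mR−mL=3576/4925 → turn +1·90°
n=1: pose=(1,0,S); sL=32/37, sR=160/317; mL=-32/37, mR=848/11729; mL+mR=-9296/11729 → advance -1; mR−mL=10992/11729 → turn +1·90°
n=2: pose=(1,1,E); sL=40/89, sR=4/5; mL=-40/89, mR=256/445; mL+mR=56/445 → advance +1; mR−mL=456/445 → turn +1·90°
n=3: pose=(2,1,N); sL=32/73, sR=32/49; mL=-32/73, mR=1552/3577; mL+mR=-16/3577 → advance -1; mR−mL=3120/3577 → turn +1·90°
n=4: pose=(2,0,W); sL=80/101, sR=80/173; mL=-80/101, mR=1160/17473; mL+mR=-12680/17473 → advance -1; mR−mL=15000/17473 → turn +1·90°
n=5: pose=(3,0,S); sL=160/157, sR=32/53; mL=-160/157, mR=784/8321; mL+mR=-7696/8321 → advance -1; mR−mL=9264/8321 → turn +1·90°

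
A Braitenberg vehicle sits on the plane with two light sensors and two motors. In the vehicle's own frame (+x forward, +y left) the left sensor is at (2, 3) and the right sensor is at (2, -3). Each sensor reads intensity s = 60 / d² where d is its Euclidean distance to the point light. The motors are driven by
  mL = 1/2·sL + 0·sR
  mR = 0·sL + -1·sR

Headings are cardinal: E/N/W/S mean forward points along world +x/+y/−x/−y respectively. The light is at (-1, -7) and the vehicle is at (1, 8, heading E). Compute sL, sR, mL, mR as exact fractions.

3/17 3/8 3/34 -3/8

left sensor world pos  = (3, 11); dL² = 340
right sensor world pos = (3, 5); dR² = 160
sL = 60/340 = 3/17
sR = 60/160 = 3/8
mL = 1/2·sL + 0·sR = 3/34
mR = 0·sL + -1·sR = -3/8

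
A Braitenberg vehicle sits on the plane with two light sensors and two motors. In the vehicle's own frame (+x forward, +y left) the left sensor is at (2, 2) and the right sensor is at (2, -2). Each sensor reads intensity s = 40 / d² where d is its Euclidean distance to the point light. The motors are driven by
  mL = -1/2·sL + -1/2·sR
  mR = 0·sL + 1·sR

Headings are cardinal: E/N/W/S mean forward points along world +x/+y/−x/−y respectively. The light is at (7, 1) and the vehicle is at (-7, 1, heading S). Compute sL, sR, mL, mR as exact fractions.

left sensor world pos  = (-5, -1); dL² = 148
right sensor world pos = (-9, -1); dR² = 260
sL = 40/148 = 10/37
sR = 40/260 = 2/13
mL = -1/2·sL + -1/2·sR = -102/481
mR = 0·sL + 1·sR = 2/13

10/37 2/13 -102/481 2/13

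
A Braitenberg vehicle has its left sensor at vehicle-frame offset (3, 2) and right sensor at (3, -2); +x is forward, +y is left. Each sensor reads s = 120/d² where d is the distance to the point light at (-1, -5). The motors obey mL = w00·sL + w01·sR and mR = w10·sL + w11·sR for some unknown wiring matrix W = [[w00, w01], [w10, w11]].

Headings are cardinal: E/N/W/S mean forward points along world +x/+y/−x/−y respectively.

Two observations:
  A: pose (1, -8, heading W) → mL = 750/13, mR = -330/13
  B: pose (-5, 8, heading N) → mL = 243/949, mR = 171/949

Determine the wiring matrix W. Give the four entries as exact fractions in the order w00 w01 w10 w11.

-1/2 1 1 -1/2

obs A: pose=(1,-8,W) → sL=60/13, sR=60, mL=750/13, mR=-330/13
obs B: pose=(-5,8,N) → sL=30/73, sR=6/13, mL=243/949, mR=171/949
sensor matrix S = [[60/13, 60], [30/73, 6/13]]; det S = -277920/12337
solve [mL_A; mL_B] = S·[w00; w01] and [mR_A; mR_B] = S·[w10; w11]:
  w00 = -1/2, w01 = 1, w10 = 1, w11 = -1/2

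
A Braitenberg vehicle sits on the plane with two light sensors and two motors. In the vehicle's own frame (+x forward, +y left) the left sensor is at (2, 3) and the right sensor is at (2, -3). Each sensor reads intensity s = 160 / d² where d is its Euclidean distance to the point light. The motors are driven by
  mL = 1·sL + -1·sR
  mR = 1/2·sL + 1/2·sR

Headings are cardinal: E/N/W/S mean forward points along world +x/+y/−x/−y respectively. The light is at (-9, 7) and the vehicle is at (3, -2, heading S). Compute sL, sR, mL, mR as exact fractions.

80/173 80/101 -5760/17473 10960/17473

left sensor world pos  = (6, -4); dL² = 346
right sensor world pos = (0, -4); dR² = 202
sL = 160/346 = 80/173
sR = 160/202 = 80/101
mL = 1·sL + -1·sR = -5760/17473
mR = 1/2·sL + 1/2·sR = 10960/17473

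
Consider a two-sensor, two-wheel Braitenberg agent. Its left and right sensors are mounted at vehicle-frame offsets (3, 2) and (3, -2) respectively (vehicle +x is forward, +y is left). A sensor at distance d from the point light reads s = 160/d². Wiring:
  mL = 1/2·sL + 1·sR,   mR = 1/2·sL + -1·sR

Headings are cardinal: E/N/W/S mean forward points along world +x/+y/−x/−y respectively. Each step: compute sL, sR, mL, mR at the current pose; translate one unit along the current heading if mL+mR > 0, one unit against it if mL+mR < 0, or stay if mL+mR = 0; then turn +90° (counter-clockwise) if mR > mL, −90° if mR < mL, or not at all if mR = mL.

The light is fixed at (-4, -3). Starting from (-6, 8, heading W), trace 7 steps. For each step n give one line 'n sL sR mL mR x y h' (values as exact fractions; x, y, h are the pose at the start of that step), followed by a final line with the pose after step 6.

n=0: pose=(-6,8,W); sL=80/53, sR=80/97; mL=8120/5141, mR=-360/5141; mL+mR=80/53 → advance +1; mR−mL=-160/97 → turn -1·90°
n=1: pose=(-7,8,N); sL=160/221, sR=160/197; mL=51120/43537, mR=-19600/43537; mL+mR=160/221 → advance +1; mR−mL=-320/197 → turn -1·90°
n=2: pose=(-7,9,E); sL=40/49, sR=8/5; mL=492/245, mR=-292/245; mL+mR=40/49 → advance +1; mR−mL=-16/5 → turn -1·90°
n=3: pose=(-6,9,S); sL=160/81, sR=160/97; mL=20720/7857, mR=-5200/7857; mL+mR=160/81 → advance +1; mR−mL=-320/97 → turn -1·90°
n=4: pose=(-6,8,W); sL=80/53, sR=80/97; mL=8120/5141, mR=-360/5141; mL+mR=80/53 → advance +1; mR−mL=-160/97 → turn -1·90°
n=5: pose=(-7,8,N); sL=160/221, sR=160/197; mL=51120/43537, mR=-19600/43537; mL+mR=160/221 → advance +1; mR−mL=-320/197 → turn -1·90°
n=6: pose=(-7,9,E); sL=40/49, sR=8/5; mL=492/245, mR=-292/245; mL+mR=40/49 → advance +1; mR−mL=-16/5 → turn -1·90°

0 80/53 80/97 8120/5141 -360/5141 -6 8 W
1 160/221 160/197 51120/43537 -19600/43537 -7 8 N
2 40/49 8/5 492/245 -292/245 -7 9 E
3 160/81 160/97 20720/7857 -5200/7857 -6 9 S
4 80/53 80/97 8120/5141 -360/5141 -6 8 W
5 160/221 160/197 51120/43537 -19600/43537 -7 8 N
6 40/49 8/5 492/245 -292/245 -7 9 E
final -6 9 S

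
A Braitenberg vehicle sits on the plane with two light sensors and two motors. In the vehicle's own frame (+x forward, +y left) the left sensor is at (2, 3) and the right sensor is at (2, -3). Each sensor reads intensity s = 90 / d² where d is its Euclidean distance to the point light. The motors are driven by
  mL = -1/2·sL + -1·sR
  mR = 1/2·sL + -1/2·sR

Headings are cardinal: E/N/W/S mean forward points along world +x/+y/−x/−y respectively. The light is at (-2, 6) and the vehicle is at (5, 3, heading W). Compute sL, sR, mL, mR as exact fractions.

90/61 18/5 -1323/305 -324/305

left sensor world pos  = (3, 0); dL² = 61
right sensor world pos = (3, 6); dR² = 25
sL = 90/61 = 90/61
sR = 90/25 = 18/5
mL = -1/2·sL + -1·sR = -1323/305
mR = 1/2·sL + -1/2·sR = -324/305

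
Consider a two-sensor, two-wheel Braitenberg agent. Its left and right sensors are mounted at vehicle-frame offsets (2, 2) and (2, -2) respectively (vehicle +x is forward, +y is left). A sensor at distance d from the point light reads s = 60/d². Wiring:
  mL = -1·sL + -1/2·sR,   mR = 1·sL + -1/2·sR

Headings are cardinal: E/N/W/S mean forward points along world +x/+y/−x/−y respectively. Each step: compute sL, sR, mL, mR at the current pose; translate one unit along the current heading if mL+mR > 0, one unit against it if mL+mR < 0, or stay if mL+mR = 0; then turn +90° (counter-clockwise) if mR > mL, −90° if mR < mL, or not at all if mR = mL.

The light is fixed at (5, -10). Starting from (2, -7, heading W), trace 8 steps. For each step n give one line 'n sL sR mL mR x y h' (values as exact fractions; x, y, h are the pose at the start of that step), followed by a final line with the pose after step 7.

n=0: pose=(2,-7,W); sL=30/13, sR=6/5; mL=-189/65, mR=111/65; mL+mR=-6/5 → advance -1; mR−mL=60/13 → turn +1·90°
n=1: pose=(3,-7,S); sL=60, sR=60/17; mL=-1050/17, mR=990/17; mL+mR=-60/17 → advance -1; mR−mL=120 → turn +1·90°
n=2: pose=(3,-6,E); sL=5/3, sR=15; mL=-55/6, mR=-35/6; mL+mR=-15 → advance -1; mR−mL=10/3 → turn +1·90°
n=3: pose=(2,-6,N); sL=60/61, sR=60/37; mL=-4050/2257, mR=390/2257; mL+mR=-60/37 → advance -1; mR−mL=120/61 → turn +1·90°
n=4: pose=(2,-7,W); sL=30/13, sR=6/5; mL=-189/65, mR=111/65; mL+mR=-6/5 → advance -1; mR−mL=60/13 → turn +1·90°
n=5: pose=(3,-7,S); sL=60, sR=60/17; mL=-1050/17, mR=990/17; mL+mR=-60/17 → advance -1; mR−mL=120 → turn +1·90°
n=6: pose=(3,-6,E); sL=5/3, sR=15; mL=-55/6, mR=-35/6; mL+mR=-15 → advance -1; mR−mL=10/3 → turn +1·90°
n=7: pose=(2,-6,N); sL=60/61, sR=60/37; mL=-4050/2257, mR=390/2257; mL+mR=-60/37 → advance -1; mR−mL=120/61 → turn +1·90°

0 30/13 6/5 -189/65 111/65 2 -7 W
1 60 60/17 -1050/17 990/17 3 -7 S
2 5/3 15 -55/6 -35/6 3 -6 E
3 60/61 60/37 -4050/2257 390/2257 2 -6 N
4 30/13 6/5 -189/65 111/65 2 -7 W
5 60 60/17 -1050/17 990/17 3 -7 S
6 5/3 15 -55/6 -35/6 3 -6 E
7 60/61 60/37 -4050/2257 390/2257 2 -6 N
final 2 -7 W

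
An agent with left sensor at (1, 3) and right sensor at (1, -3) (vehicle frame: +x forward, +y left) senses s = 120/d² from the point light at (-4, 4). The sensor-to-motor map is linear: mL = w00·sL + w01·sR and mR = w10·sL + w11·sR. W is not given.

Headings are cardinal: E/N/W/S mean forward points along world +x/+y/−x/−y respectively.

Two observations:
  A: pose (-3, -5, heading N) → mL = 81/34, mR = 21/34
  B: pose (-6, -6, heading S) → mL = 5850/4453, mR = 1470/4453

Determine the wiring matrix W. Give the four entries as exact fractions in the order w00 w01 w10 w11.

1/2 1 -1/2 1

obs A: pose=(-3,-5,N) → sL=30/17, sR=3/2, mL=81/34, mR=21/34
obs B: pose=(-6,-6,S) → sL=60/61, sR=60/73, mL=5850/4453, mR=1470/4453
sensor matrix S = [[30/17, 3/2], [60/61, 60/73]]; det S = -1890/75701
solve [mL_A; mL_B] = S·[w00; w01] and [mR_A; mR_B] = S·[w10; w11]:
  w00 = 1/2, w01 = 1, w10 = -1/2, w11 = 1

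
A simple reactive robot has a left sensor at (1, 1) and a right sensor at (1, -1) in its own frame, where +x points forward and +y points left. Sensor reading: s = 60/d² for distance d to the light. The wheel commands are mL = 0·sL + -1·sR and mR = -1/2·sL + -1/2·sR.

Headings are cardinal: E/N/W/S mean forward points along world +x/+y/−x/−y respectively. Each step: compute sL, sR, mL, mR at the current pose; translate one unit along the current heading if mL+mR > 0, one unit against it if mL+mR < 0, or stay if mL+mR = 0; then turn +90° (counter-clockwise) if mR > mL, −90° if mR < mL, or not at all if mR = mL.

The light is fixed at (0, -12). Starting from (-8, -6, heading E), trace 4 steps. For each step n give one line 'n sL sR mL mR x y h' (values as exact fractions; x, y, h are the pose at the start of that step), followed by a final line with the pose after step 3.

n=0: pose=(-8,-6,E); sL=30/49, sR=30/37; mL=-30/37, mR=-1290/1813; mL+mR=-2760/1813 → advance -1; mR−mL=180/1813 → turn +1·90°
n=1: pose=(-9,-6,N); sL=60/149, sR=60/113; mL=-60/113, mR=-7860/16837; mL+mR=-16800/16837 → advance -1; mR−mL=1080/16837 → turn +1·90°
n=2: pose=(-9,-7,W); sL=15/29, sR=15/34; mL=-15/34, mR=-945/1972; mL+mR=-1815/1972 → advance -1; mR−mL=-75/1972 → turn -1·90°
n=3: pose=(-8,-7,N); sL=20/39, sR=12/17; mL=-12/17, mR=-404/663; mL+mR=-872/663 → advance -1; mR−mL=64/663 → turn +1·90°

0 30/49 30/37 -30/37 -1290/1813 -8 -6 E
1 60/149 60/113 -60/113 -7860/16837 -9 -6 N
2 15/29 15/34 -15/34 -945/1972 -9 -7 W
3 20/39 12/17 -12/17 -404/663 -8 -7 N
final -8 -8 W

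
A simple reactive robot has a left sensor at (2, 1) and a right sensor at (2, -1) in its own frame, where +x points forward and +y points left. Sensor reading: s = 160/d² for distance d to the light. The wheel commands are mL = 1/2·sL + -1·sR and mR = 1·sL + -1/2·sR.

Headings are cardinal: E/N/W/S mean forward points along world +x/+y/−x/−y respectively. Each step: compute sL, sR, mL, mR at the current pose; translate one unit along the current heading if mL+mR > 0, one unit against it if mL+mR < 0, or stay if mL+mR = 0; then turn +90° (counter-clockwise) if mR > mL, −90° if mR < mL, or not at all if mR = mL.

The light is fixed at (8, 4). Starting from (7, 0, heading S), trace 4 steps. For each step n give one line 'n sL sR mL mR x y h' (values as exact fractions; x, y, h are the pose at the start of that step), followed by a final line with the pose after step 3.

0 40/9 4 -16/9 22/9 7 0 S
1 160/17 160/37 240/629 4560/629 7 -1 E
2 16 16 -8 8 8 -1 N
3 4 8 -6 0 8 -1 W
final 9 -1 S

n=0: pose=(7,0,S); sL=40/9, sR=4; mL=-16/9, mR=22/9; mL+mR=2/3 → advance +1; mR−mL=38/9 → turn +1·90°
n=1: pose=(7,-1,E); sL=160/17, sR=160/37; mL=240/629, mR=4560/629; mL+mR=4800/629 → advance +1; mR−mL=4320/629 → turn +1·90°
n=2: pose=(8,-1,N); sL=16, sR=16; mL=-8, mR=8; mL+mR=0 → advance +0; mR−mL=16 → turn +1·90°
n=3: pose=(8,-1,W); sL=4, sR=8; mL=-6, mR=0; mL+mR=-6 → advance -1; mR−mL=6 → turn +1·90°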